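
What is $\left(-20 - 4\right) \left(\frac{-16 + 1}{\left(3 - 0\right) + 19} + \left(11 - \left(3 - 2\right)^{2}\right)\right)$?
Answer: $- \frac{2460}{11} \approx -223.64$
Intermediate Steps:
$\left(-20 - 4\right) \left(\frac{-16 + 1}{\left(3 - 0\right) + 19} + \left(11 - \left(3 - 2\right)^{2}\right)\right) = - 24 \left(- \frac{15}{\left(3 + 0\right) + 19} + \left(11 - 1^{2}\right)\right) = - 24 \left(- \frac{15}{3 + 19} + \left(11 - 1\right)\right) = - 24 \left(- \frac{15}{22} + \left(11 - 1\right)\right) = - 24 \left(\left(-15\right) \frac{1}{22} + 10\right) = - 24 \left(- \frac{15}{22} + 10\right) = \left(-24\right) \frac{205}{22} = - \frac{2460}{11}$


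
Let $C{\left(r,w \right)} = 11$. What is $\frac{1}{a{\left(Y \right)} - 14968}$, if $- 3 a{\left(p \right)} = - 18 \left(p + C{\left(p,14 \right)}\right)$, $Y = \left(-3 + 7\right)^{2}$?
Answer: $- \frac{1}{14806} \approx -6.754 \cdot 10^{-5}$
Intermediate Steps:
$Y = 16$ ($Y = 4^{2} = 16$)
$a{\left(p \right)} = 66 + 6 p$ ($a{\left(p \right)} = - \frac{\left(-18\right) \left(p + 11\right)}{3} = - \frac{\left(-18\right) \left(11 + p\right)}{3} = - \frac{-198 - 18 p}{3} = 66 + 6 p$)
$\frac{1}{a{\left(Y \right)} - 14968} = \frac{1}{\left(66 + 6 \cdot 16\right) - 14968} = \frac{1}{\left(66 + 96\right) - 14968} = \frac{1}{162 - 14968} = \frac{1}{-14806} = - \frac{1}{14806}$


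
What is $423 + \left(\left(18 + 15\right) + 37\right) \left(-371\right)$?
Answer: $-25547$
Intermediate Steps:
$423 + \left(\left(18 + 15\right) + 37\right) \left(-371\right) = 423 + \left(33 + 37\right) \left(-371\right) = 423 + 70 \left(-371\right) = 423 - 25970 = -25547$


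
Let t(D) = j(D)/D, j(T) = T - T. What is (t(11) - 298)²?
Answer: 88804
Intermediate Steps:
j(T) = 0
t(D) = 0 (t(D) = 0/D = 0)
(t(11) - 298)² = (0 - 298)² = (-298)² = 88804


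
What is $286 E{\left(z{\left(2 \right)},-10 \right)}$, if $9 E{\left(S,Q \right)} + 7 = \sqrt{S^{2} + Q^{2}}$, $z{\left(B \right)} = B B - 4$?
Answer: $\frac{286}{3} \approx 95.333$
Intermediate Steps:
$z{\left(B \right)} = -4 + B^{2}$ ($z{\left(B \right)} = B^{2} - 4 = -4 + B^{2}$)
$E{\left(S,Q \right)} = - \frac{7}{9} + \frac{\sqrt{Q^{2} + S^{2}}}{9}$ ($E{\left(S,Q \right)} = - \frac{7}{9} + \frac{\sqrt{S^{2} + Q^{2}}}{9} = - \frac{7}{9} + \frac{\sqrt{Q^{2} + S^{2}}}{9}$)
$286 E{\left(z{\left(2 \right)},-10 \right)} = 286 \left(- \frac{7}{9} + \frac{\sqrt{\left(-10\right)^{2} + \left(-4 + 2^{2}\right)^{2}}}{9}\right) = 286 \left(- \frac{7}{9} + \frac{\sqrt{100 + \left(-4 + 4\right)^{2}}}{9}\right) = 286 \left(- \frac{7}{9} + \frac{\sqrt{100 + 0^{2}}}{9}\right) = 286 \left(- \frac{7}{9} + \frac{\sqrt{100 + 0}}{9}\right) = 286 \left(- \frac{7}{9} + \frac{\sqrt{100}}{9}\right) = 286 \left(- \frac{7}{9} + \frac{1}{9} \cdot 10\right) = 286 \left(- \frac{7}{9} + \frac{10}{9}\right) = 286 \cdot \frac{1}{3} = \frac{286}{3}$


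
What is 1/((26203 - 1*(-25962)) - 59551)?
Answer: -1/7386 ≈ -0.00013539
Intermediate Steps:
1/((26203 - 1*(-25962)) - 59551) = 1/((26203 + 25962) - 59551) = 1/(52165 - 59551) = 1/(-7386) = -1/7386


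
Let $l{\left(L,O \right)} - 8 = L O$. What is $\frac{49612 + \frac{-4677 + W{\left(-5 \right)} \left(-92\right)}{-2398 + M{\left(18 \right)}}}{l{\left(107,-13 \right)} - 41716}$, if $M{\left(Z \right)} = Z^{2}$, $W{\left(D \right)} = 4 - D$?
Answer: $- \frac{102900793}{89387326} \approx -1.1512$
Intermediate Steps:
$l{\left(L,O \right)} = 8 + L O$
$\frac{49612 + \frac{-4677 + W{\left(-5 \right)} \left(-92\right)}{-2398 + M{\left(18 \right)}}}{l{\left(107,-13 \right)} - 41716} = \frac{49612 + \frac{-4677 + \left(4 - -5\right) \left(-92\right)}{-2398 + 18^{2}}}{\left(8 + 107 \left(-13\right)\right) - 41716} = \frac{49612 + \frac{-4677 + \left(4 + 5\right) \left(-92\right)}{-2398 + 324}}{\left(8 - 1391\right) - 41716} = \frac{49612 + \frac{-4677 + 9 \left(-92\right)}{-2074}}{-1383 - 41716} = \frac{49612 + \left(-4677 - 828\right) \left(- \frac{1}{2074}\right)}{-43099} = \left(49612 - - \frac{5505}{2074}\right) \left(- \frac{1}{43099}\right) = \left(49612 + \frac{5505}{2074}\right) \left(- \frac{1}{43099}\right) = \frac{102900793}{2074} \left(- \frac{1}{43099}\right) = - \frac{102900793}{89387326}$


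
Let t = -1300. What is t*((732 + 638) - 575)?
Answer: -1033500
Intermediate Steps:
t*((732 + 638) - 575) = -1300*((732 + 638) - 575) = -1300*(1370 - 575) = -1300*795 = -1033500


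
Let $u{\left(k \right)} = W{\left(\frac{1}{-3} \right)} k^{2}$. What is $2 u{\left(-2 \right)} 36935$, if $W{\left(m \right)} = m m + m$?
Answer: $- \frac{590960}{9} \approx -65662.0$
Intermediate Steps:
$W{\left(m \right)} = m + m^{2}$ ($W{\left(m \right)} = m^{2} + m = m + m^{2}$)
$u{\left(k \right)} = - \frac{2 k^{2}}{9}$ ($u{\left(k \right)} = \frac{1 + \frac{1}{-3}}{-3} k^{2} = - \frac{1 - \frac{1}{3}}{3} k^{2} = \left(- \frac{1}{3}\right) \frac{2}{3} k^{2} = - \frac{2 k^{2}}{9}$)
$2 u{\left(-2 \right)} 36935 = 2 \left(- \frac{2 \left(-2\right)^{2}}{9}\right) 36935 = 2 \left(\left(- \frac{2}{9}\right) 4\right) 36935 = 2 \left(- \frac{8}{9}\right) 36935 = \left(- \frac{16}{9}\right) 36935 = - \frac{590960}{9}$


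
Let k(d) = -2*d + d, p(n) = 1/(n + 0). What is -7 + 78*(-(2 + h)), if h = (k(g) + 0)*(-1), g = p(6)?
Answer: -176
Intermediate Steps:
p(n) = 1/n
g = ⅙ (g = 1/6 = ⅙ ≈ 0.16667)
k(d) = -d
h = ⅙ (h = (-1*⅙ + 0)*(-1) = (-⅙ + 0)*(-1) = -⅙*(-1) = ⅙ ≈ 0.16667)
-7 + 78*(-(2 + h)) = -7 + 78*(-(2 + ⅙)) = -7 + 78*(-1*13/6) = -7 + 78*(-13/6) = -7 - 169 = -176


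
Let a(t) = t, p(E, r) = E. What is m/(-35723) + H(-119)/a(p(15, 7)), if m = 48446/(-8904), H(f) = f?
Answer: -2102805931/265064660 ≈ -7.9332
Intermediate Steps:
m = -24223/4452 (m = 48446*(-1/8904) = -24223/4452 ≈ -5.4409)
m/(-35723) + H(-119)/a(p(15, 7)) = -24223/4452/(-35723) - 119/15 = -24223/4452*(-1/35723) - 119*1/15 = 24223/159038796 - 119/15 = -2102805931/265064660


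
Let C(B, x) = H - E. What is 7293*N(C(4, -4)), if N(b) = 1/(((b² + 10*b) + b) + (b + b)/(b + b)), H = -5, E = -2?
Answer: -7293/23 ≈ -317.09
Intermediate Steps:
C(B, x) = -3 (C(B, x) = -5 - 1*(-2) = -5 + 2 = -3)
N(b) = 1/(1 + b² + 11*b) (N(b) = 1/((b² + 11*b) + (2*b)/((2*b))) = 1/((b² + 11*b) + (2*b)*(1/(2*b))) = 1/((b² + 11*b) + 1) = 1/(1 + b² + 11*b))
7293*N(C(4, -4)) = 7293/(1 + (-3)² + 11*(-3)) = 7293/(1 + 9 - 33) = 7293/(-23) = 7293*(-1/23) = -7293/23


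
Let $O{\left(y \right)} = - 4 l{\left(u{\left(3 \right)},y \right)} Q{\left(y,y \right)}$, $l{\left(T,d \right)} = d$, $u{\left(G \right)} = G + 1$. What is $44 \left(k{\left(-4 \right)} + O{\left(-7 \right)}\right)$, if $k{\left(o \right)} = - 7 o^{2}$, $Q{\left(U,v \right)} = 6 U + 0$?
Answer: $-56672$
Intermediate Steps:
$u{\left(G \right)} = 1 + G$
$Q{\left(U,v \right)} = 6 U$
$O{\left(y \right)} = - 24 y^{2}$ ($O{\left(y \right)} = - 4 y 6 y = - 24 y^{2}$)
$44 \left(k{\left(-4 \right)} + O{\left(-7 \right)}\right) = 44 \left(- 7 \left(-4\right)^{2} - 24 \left(-7\right)^{2}\right) = 44 \left(\left(-7\right) 16 - 1176\right) = 44 \left(-112 - 1176\right) = 44 \left(-1288\right) = -56672$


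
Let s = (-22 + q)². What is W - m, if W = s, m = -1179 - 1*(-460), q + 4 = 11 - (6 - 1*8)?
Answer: 888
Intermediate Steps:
q = 9 (q = -4 + (11 - (6 - 1*8)) = -4 + (11 - (6 - 8)) = -4 + (11 - 1*(-2)) = -4 + (11 + 2) = -4 + 13 = 9)
m = -719 (m = -1179 + 460 = -719)
s = 169 (s = (-22 + 9)² = (-13)² = 169)
W = 169
W - m = 169 - 1*(-719) = 169 + 719 = 888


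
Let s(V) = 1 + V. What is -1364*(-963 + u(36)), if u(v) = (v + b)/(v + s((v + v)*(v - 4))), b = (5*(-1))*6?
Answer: 3074970228/2341 ≈ 1.3135e+6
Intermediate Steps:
b = -30 (b = -5*6 = -30)
u(v) = (-30 + v)/(1 + v + 2*v*(-4 + v)) (u(v) = (v - 30)/(v + (1 + (v + v)*(v - 4))) = (-30 + v)/(v + (1 + (2*v)*(-4 + v))) = (-30 + v)/(v + (1 + 2*v*(-4 + v))) = (-30 + v)/(1 + v + 2*v*(-4 + v)))
-1364*(-963 + u(36)) = -1364*(-963 + (-30 + 36)/(1 + 36 + 2*36*(-4 + 36))) = -1364*(-963 + 6/(1 + 36 + 2*36*32)) = -1364*(-963 + 6/(1 + 36 + 2304)) = -1364*(-963 + 6/2341) = -1364*(-2254377/2341) = 3074970228/2341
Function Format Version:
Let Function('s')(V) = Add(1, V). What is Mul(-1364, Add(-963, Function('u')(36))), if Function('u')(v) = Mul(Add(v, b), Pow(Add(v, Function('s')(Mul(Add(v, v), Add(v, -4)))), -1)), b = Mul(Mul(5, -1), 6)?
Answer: Rational(3074970228, 2341) ≈ 1.3135e+6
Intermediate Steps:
b = -30 (b = Mul(-5, 6) = -30)
Function('u')(v) = Mul(Pow(Add(1, v, Mul(2, v, Add(-4, v))), -1), Add(-30, v)) (Function('u')(v) = Mul(Add(v, -30), Pow(Add(v, Add(1, Mul(Add(v, v), Add(v, -4)))), -1)) = Mul(Add(-30, v), Pow(Add(v, Add(1, Mul(Mul(2, v), Add(-4, v)))), -1)) = Mul(Add(-30, v), Pow(Add(v, Add(1, Mul(2, v, Add(-4, v)))), -1)) = Mul(Add(-30, v), Pow(Add(1, v, Mul(2, v, Add(-4, v))), -1)) = Mul(Pow(Add(1, v, Mul(2, v, Add(-4, v))), -1), Add(-30, v)))
Mul(-1364, Add(-963, Function('u')(36))) = Mul(-1364, Add(-963, Mul(Pow(Add(1, 36, Mul(2, 36, Add(-4, 36))), -1), Add(-30, 36)))) = Mul(-1364, Add(-963, Mul(Pow(Add(1, 36, Mul(2, 36, 32)), -1), 6))) = Mul(-1364, Add(-963, Mul(Pow(Add(1, 36, 2304), -1), 6))) = Mul(-1364, Add(-963, Mul(Pow(2341, -1), 6))) = Mul(-1364, Add(-963, Mul(Rational(1, 2341), 6))) = Mul(-1364, Add(-963, Rational(6, 2341))) = Mul(-1364, Rational(-2254377, 2341)) = Rational(3074970228, 2341)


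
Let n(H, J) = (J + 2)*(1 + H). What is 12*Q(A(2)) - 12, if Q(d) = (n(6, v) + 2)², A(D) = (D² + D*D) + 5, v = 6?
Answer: 40356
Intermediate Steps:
n(H, J) = (1 + H)*(2 + J) (n(H, J) = (2 + J)*(1 + H) = (1 + H)*(2 + J))
A(D) = 5 + 2*D² (A(D) = (D² + D²) + 5 = 2*D² + 5 = 5 + 2*D²)
Q(d) = 3364 (Q(d) = ((2 + 6 + 2*6 + 6*6) + 2)² = ((2 + 6 + 12 + 36) + 2)² = (56 + 2)² = 58² = 3364)
12*Q(A(2)) - 12 = 12*3364 - 12 = 40368 - 12 = 40356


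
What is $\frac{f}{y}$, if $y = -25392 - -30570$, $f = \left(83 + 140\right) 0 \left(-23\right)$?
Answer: $0$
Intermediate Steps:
$f = 0$ ($f = 223 \cdot 0 = 0$)
$y = 5178$ ($y = -25392 + 30570 = 5178$)
$\frac{f}{y} = \frac{0}{5178} = 0 \cdot \frac{1}{5178} = 0$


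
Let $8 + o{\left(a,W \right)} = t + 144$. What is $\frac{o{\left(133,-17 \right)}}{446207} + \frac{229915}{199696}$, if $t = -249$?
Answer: $\frac{14652445251}{12729393296} \approx 1.1511$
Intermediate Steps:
$o{\left(a,W \right)} = -113$ ($o{\left(a,W \right)} = -8 + \left(-249 + 144\right) = -8 - 105 = -113$)
$\frac{o{\left(133,-17 \right)}}{446207} + \frac{229915}{199696} = - \frac{113}{446207} + \frac{229915}{199696} = \left(-113\right) \frac{1}{446207} + 229915 \cdot \frac{1}{199696} = - \frac{113}{446207} + \frac{32845}{28528} = \frac{14652445251}{12729393296}$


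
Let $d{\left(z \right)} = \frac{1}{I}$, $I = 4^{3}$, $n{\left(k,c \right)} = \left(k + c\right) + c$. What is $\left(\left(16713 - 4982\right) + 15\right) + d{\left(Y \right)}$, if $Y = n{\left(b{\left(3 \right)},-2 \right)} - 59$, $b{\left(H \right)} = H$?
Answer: $\frac{751745}{64} \approx 11746.0$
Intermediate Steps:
$n{\left(k,c \right)} = k + 2 c$ ($n{\left(k,c \right)} = \left(c + k\right) + c = k + 2 c$)
$I = 64$
$Y = -60$ ($Y = \left(3 + 2 \left(-2\right)\right) - 59 = \left(3 - 4\right) - 59 = -1 - 59 = -60$)
$d{\left(z \right)} = \frac{1}{64}$
$\left(\left(16713 - 4982\right) + 15\right) + d{\left(Y \right)} = \left(\left(16713 - 4982\right) + 15\right) + \frac{1}{64} = \left(11731 + 15\right) + \frac{1}{64} = 11746 + \frac{1}{64} = \frac{751745}{64}$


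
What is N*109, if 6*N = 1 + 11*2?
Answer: 2507/6 ≈ 417.83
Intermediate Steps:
N = 23/6 (N = (1 + 11*2)/6 = (1 + 22)/6 = (⅙)*23 = 23/6 ≈ 3.8333)
N*109 = (23/6)*109 = 2507/6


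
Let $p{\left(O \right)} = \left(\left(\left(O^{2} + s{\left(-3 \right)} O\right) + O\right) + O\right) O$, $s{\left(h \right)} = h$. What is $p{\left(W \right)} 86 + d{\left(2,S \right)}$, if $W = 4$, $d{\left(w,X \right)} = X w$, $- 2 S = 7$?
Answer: $4121$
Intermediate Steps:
$S = - \frac{7}{2}$ ($S = \left(- \frac{1}{2}\right) 7 = - \frac{7}{2} \approx -3.5$)
$p{\left(O \right)} = O \left(O^{2} - O\right)$ ($p{\left(O \right)} = \left(\left(\left(O^{2} - 3 O\right) + O\right) + O\right) O = \left(\left(O^{2} - 2 O\right) + O\right) O = \left(O^{2} - O\right) O = O \left(O^{2} - O\right)$)
$p{\left(W \right)} 86 + d{\left(2,S \right)} = 4^{2} \left(-1 + 4\right) 86 - 7 = 16 \cdot 3 \cdot 86 - 7 = 48 \cdot 86 - 7 = 4128 - 7 = 4121$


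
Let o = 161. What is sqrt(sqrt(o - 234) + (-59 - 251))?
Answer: sqrt(-310 + I*sqrt(73)) ≈ 0.2426 + 17.608*I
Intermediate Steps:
sqrt(sqrt(o - 234) + (-59 - 251)) = sqrt(sqrt(161 - 234) + (-59 - 251)) = sqrt(sqrt(-73) - 310) = sqrt(I*sqrt(73) - 310) = sqrt(-310 + I*sqrt(73))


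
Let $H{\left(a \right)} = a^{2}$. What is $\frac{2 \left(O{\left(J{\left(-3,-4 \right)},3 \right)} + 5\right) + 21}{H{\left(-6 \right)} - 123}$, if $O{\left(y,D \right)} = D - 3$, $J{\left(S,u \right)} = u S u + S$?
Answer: $- \frac{31}{87} \approx -0.35632$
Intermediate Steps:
$J{\left(S,u \right)} = S + S u^{2}$ ($J{\left(S,u \right)} = S u u + S = S u^{2} + S = S + S u^{2}$)
$O{\left(y,D \right)} = -3 + D$
$\frac{2 \left(O{\left(J{\left(-3,-4 \right)},3 \right)} + 5\right) + 21}{H{\left(-6 \right)} - 123} = \frac{2 \left(\left(-3 + 3\right) + 5\right) + 21}{\left(-6\right)^{2} - 123} = \frac{2 \left(0 + 5\right) + 21}{36 - 123} = \frac{2 \cdot 5 + 21}{-87} = - \frac{10 + 21}{87} = \left(- \frac{1}{87}\right) 31 = - \frac{31}{87}$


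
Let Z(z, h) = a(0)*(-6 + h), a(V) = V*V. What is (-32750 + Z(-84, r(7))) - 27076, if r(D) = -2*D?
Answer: -59826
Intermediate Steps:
a(V) = V**2
Z(z, h) = 0 (Z(z, h) = 0**2*(-6 + h) = 0*(-6 + h) = 0)
(-32750 + Z(-84, r(7))) - 27076 = (-32750 + 0) - 27076 = -32750 - 27076 = -59826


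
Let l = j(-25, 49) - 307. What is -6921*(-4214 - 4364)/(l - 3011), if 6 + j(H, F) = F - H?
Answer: -29684169/1625 ≈ -18267.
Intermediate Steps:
j(H, F) = -6 + F - H (j(H, F) = -6 + (F - H) = -6 + F - H)
l = -239 (l = (-6 + 49 - 1*(-25)) - 307 = (-6 + 49 + 25) - 307 = 68 - 307 = -239)
-6921*(-4214 - 4364)/(l - 3011) = -6921*(-4214 - 4364)/(-239 - 3011) = -6921/((-3250/(-8578))) = -6921/((-3250*(-1/8578))) = -6921/1625/4289 = -6921*4289/1625 = -29684169/1625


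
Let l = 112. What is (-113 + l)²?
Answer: 1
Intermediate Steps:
(-113 + l)² = (-113 + 112)² = (-1)² = 1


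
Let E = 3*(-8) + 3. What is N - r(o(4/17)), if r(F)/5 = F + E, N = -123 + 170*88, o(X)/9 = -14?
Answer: 15572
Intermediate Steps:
o(X) = -126 (o(X) = 9*(-14) = -126)
N = 14837 (N = -123 + 14960 = 14837)
E = -21 (E = -24 + 3 = -21)
r(F) = -105 + 5*F (r(F) = 5*(F - 21) = 5*(-21 + F) = -105 + 5*F)
N - r(o(4/17)) = 14837 - (-105 + 5*(-126)) = 14837 - (-105 - 630) = 14837 - 1*(-735) = 14837 + 735 = 15572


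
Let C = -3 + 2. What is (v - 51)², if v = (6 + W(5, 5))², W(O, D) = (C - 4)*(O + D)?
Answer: 3553225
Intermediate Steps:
C = -1
W(O, D) = -5*D - 5*O (W(O, D) = (-1 - 4)*(O + D) = -5*(D + O) = -5*D - 5*O)
v = 1936 (v = (6 + (-5*5 - 5*5))² = (6 + (-25 - 25))² = (6 - 50)² = (-44)² = 1936)
(v - 51)² = (1936 - 51)² = 1885² = 3553225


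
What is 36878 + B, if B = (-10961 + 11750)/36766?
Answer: 1355857337/36766 ≈ 36878.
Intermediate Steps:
B = 789/36766 (B = 789*(1/36766) = 789/36766 ≈ 0.021460)
36878 + B = 36878 + 789/36766 = 1355857337/36766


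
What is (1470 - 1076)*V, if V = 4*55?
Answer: 86680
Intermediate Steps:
V = 220
(1470 - 1076)*V = (1470 - 1076)*220 = 394*220 = 86680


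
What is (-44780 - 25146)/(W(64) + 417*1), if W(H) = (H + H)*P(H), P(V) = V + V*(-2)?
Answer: 69926/7775 ≈ 8.9937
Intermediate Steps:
P(V) = -V (P(V) = V - 2*V = -V)
W(H) = -2*H**2 (W(H) = (H + H)*(-H) = (2*H)*(-H) = -2*H**2)
(-44780 - 25146)/(W(64) + 417*1) = (-44780 - 25146)/(-2*64**2 + 417*1) = -69926/(-2*4096 + 417) = -69926/(-8192 + 417) = -69926/(-7775) = -69926*(-1/7775) = 69926/7775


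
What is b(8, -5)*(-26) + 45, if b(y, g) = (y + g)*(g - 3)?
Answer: 669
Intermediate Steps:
b(y, g) = (-3 + g)*(g + y) (b(y, g) = (g + y)*(-3 + g) = (-3 + g)*(g + y))
b(8, -5)*(-26) + 45 = ((-5)² - 3*(-5) - 3*8 - 5*8)*(-26) + 45 = (25 + 15 - 24 - 40)*(-26) + 45 = -24*(-26) + 45 = 624 + 45 = 669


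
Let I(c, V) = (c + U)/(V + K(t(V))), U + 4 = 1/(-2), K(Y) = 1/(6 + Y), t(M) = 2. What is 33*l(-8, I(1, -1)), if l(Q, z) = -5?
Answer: -165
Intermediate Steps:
U = -9/2 (U = -4 + 1/(-2) = -4 - ½ = -9/2 ≈ -4.5000)
I(c, V) = (-9/2 + c)/(⅛ + V) (I(c, V) = (c - 9/2)/(V + 1/(6 + 2)) = (-9/2 + c)/(V + 1/8) = (-9/2 + c)/(V + ⅛) = (-9/2 + c)/(⅛ + V))
33*l(-8, I(1, -1)) = 33*(-5) = -165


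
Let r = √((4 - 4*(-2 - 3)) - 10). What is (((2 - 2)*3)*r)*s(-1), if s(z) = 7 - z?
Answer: 0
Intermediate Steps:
r = √14 (r = √((4 - 4*(-5)) - 10) = √((4 + 20) - 10) = √(24 - 10) = √14 ≈ 3.7417)
(((2 - 2)*3)*r)*s(-1) = (((2 - 2)*3)*√14)*(7 - 1*(-1)) = ((0*3)*√14)*(7 + 1) = (0*√14)*8 = 0*8 = 0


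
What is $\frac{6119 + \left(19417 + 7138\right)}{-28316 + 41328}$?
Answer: $\frac{16337}{6506} \approx 2.5111$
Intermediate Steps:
$\frac{6119 + \left(19417 + 7138\right)}{-28316 + 41328} = \frac{6119 + 26555}{13012} = 32674 \cdot \frac{1}{13012} = \frac{16337}{6506}$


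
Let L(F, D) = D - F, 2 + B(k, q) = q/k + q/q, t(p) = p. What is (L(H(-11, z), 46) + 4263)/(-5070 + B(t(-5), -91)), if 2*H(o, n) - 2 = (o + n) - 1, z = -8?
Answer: -10795/12632 ≈ -0.85458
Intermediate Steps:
H(o, n) = ½ + n/2 + o/2 (H(o, n) = 1 + ((o + n) - 1)/2 = 1 + ((n + o) - 1)/2 = 1 + (-1 + n + o)/2 = 1 + (-½ + n/2 + o/2) = ½ + n/2 + o/2)
B(k, q) = -1 + q/k (B(k, q) = -2 + (q/k + q/q) = -2 + (q/k + 1) = -2 + (1 + q/k) = -1 + q/k)
(L(H(-11, z), 46) + 4263)/(-5070 + B(t(-5), -91)) = ((46 - (½ + (½)*(-8) + (½)*(-11))) + 4263)/(-5070 + (-91 - 1*(-5))/(-5)) = ((46 - (½ - 4 - 11/2)) + 4263)/(-5070 - (-91 + 5)/5) = ((46 - 1*(-9)) + 4263)/(-5070 - ⅕*(-86)) = ((46 + 9) + 4263)/(-5070 + 86/5) = (55 + 4263)/(-25264/5) = 4318*(-5/25264) = -10795/12632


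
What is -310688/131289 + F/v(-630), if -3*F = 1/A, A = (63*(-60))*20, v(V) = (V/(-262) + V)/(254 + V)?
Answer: -241383102095209/102002592525750 ≈ -2.3664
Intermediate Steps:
v(V) = 261*V/(262*(254 + V)) (v(V) = (V*(-1/262) + V)/(254 + V) = (-V/262 + V)/(254 + V) = (261*V/262)/(254 + V) = 261*V/(262*(254 + V)))
A = -75600 (A = -3780*20 = -75600)
F = 1/226800 (F = -1/3/(-75600) = -1/3*(-1/75600) = 1/226800 ≈ 4.4092e-6)
-310688/131289 + F/v(-630) = -310688/131289 + 1/(226800*(((261/262)*(-630)/(254 - 630)))) = -310688*1/131289 + 1/(226800*(((261/262)*(-630)/(-376)))) = -310688/131289 + 1/(226800*(((261/262)*(-630)*(-1/376)))) = -310688/131289 + 1/(226800*(82215/49256)) = -310688/131289 + (1/226800)*(49256/82215) = -310688/131289 + 6157/2330795250 = -241383102095209/102002592525750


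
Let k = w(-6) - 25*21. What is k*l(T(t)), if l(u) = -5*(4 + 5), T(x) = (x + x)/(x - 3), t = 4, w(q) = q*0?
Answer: 23625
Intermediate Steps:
w(q) = 0
T(x) = 2*x/(-3 + x) (T(x) = (2*x)/(-3 + x) = 2*x/(-3 + x))
k = -525 (k = 0 - 25*21 = 0 - 525 = -525)
l(u) = -45 (l(u) = -5*9 = -45)
k*l(T(t)) = -525*(-45) = 23625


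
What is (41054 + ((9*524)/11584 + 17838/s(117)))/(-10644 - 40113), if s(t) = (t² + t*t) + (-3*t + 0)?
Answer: -357043109561/441417792816 ≈ -0.80886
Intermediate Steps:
s(t) = -3*t + 2*t² (s(t) = (t² + t²) - 3*t = 2*t² - 3*t = -3*t + 2*t²)
(41054 + ((9*524)/11584 + 17838/s(117)))/(-10644 - 40113) = (41054 + ((9*524)/11584 + 17838/((117*(-3 + 2*117)))))/(-10644 - 40113) = (41054 + (4716*(1/11584) + 17838/((117*(-3 + 234)))))/(-50757) = (41054 + (1179/2896 + 17838/((117*231))))*(-1/50757) = (41054 + (1179/2896 + 17838/27027))*(-1/50757) = (41054 + (1179/2896 + 17838*(1/27027)))*(-1/50757) = (41054 + (1179/2896 + 1982/3003))*(-1/50757) = (41054 + 9280409/8696688)*(-1/50757) = (357043109561/8696688)*(-1/50757) = -357043109561/441417792816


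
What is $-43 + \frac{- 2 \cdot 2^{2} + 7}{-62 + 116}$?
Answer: $- \frac{2323}{54} \approx -43.018$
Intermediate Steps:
$-43 + \frac{- 2 \cdot 2^{2} + 7}{-62 + 116} = -43 + \frac{\left(-2\right) 4 + 7}{54} = -43 + \frac{-8 + 7}{54} = -43 + \frac{1}{54} \left(-1\right) = -43 - \frac{1}{54} = - \frac{2323}{54}$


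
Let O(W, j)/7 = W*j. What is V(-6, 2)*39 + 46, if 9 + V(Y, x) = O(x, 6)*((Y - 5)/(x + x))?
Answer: -9314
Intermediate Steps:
O(W, j) = 7*W*j (O(W, j) = 7*(W*j) = 7*W*j)
V(Y, x) = -114 + 21*Y (V(Y, x) = -9 + (7*x*6)*((Y - 5)/(x + x)) = -9 + (42*x)*((-5 + Y)/((2*x))) = -9 + (42*x)*((-5 + Y)*(1/(2*x))) = -9 + (42*x)*((-5 + Y)/(2*x)) = -9 + (-105 + 21*Y) = -114 + 21*Y)
V(-6, 2)*39 + 46 = (-114 + 21*(-6))*39 + 46 = (-114 - 126)*39 + 46 = -240*39 + 46 = -9360 + 46 = -9314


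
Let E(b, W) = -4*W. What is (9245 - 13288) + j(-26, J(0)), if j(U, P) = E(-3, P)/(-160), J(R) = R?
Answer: -4043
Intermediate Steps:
j(U, P) = P/40 (j(U, P) = -4*P/(-160) = -4*P*(-1/160) = P/40)
(9245 - 13288) + j(-26, J(0)) = (9245 - 13288) + (1/40)*0 = -4043 + 0 = -4043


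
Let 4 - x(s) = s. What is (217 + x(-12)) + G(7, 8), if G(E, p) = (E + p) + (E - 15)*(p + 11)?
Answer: 96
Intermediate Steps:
x(s) = 4 - s
G(E, p) = E + p + (-15 + E)*(11 + p) (G(E, p) = (E + p) + (-15 + E)*(11 + p) = E + p + (-15 + E)*(11 + p))
(217 + x(-12)) + G(7, 8) = (217 + (4 - 1*(-12))) + (-165 - 14*8 + 12*7 + 7*8) = (217 + (4 + 12)) + (-165 - 112 + 84 + 56) = (217 + 16) - 137 = 233 - 137 = 96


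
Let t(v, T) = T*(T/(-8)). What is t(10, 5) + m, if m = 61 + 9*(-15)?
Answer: -617/8 ≈ -77.125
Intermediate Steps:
t(v, T) = -T²/8 (t(v, T) = T*(T*(-⅛)) = T*(-T/8) = -T²/8)
m = -74 (m = 61 - 135 = -74)
t(10, 5) + m = -⅛*5² - 74 = -⅛*25 - 74 = -25/8 - 74 = -617/8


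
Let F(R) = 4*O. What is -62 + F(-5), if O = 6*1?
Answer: -38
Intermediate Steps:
O = 6
F(R) = 24 (F(R) = 4*6 = 24)
-62 + F(-5) = -62 + 24 = -38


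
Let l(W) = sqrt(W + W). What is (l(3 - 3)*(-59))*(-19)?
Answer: 0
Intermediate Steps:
l(W) = sqrt(2)*sqrt(W) (l(W) = sqrt(2*W) = sqrt(2)*sqrt(W))
(l(3 - 3)*(-59))*(-19) = ((sqrt(2)*sqrt(3 - 3))*(-59))*(-19) = ((sqrt(2)*sqrt(0))*(-59))*(-19) = ((sqrt(2)*0)*(-59))*(-19) = (0*(-59))*(-19) = 0*(-19) = 0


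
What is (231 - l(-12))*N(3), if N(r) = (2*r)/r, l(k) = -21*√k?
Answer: 462 + 84*I*√3 ≈ 462.0 + 145.49*I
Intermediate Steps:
N(r) = 2
(231 - l(-12))*N(3) = (231 - (-21)*√(-12))*2 = (231 - (-21)*2*I*√3)*2 = (231 - (-42)*I*√3)*2 = (231 + 42*I*√3)*2 = 462 + 84*I*√3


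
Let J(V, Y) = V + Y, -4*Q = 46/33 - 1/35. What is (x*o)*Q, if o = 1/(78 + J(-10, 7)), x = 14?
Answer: -1577/24750 ≈ -0.063717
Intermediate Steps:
Q = -1577/4620 (Q = -(46/33 - 1/35)/4 = -¼*1577/1155 = -1577/4620 ≈ -0.34134)
o = 1/75 (o = 1/(78 + (-10 + 7)) = 1/(78 - 3) = 1/75 ≈ 0.013333)
(x*o)*Q = (14*(1/75))*(-1577/4620) = (14/75)*(-1577/4620) = -1577/24750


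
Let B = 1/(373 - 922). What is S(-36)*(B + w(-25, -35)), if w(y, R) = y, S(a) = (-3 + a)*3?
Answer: 178438/61 ≈ 2925.2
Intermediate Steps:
S(a) = -9 + 3*a
B = -1/549 (B = 1/(-549) = -1/549 ≈ -0.0018215)
S(-36)*(B + w(-25, -35)) = (-9 + 3*(-36))*(-1/549 - 25) = (-9 - 108)*(-13726/549) = -117*(-13726/549) = 178438/61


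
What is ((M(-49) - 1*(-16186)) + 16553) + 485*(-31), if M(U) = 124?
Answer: 17828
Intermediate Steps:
((M(-49) - 1*(-16186)) + 16553) + 485*(-31) = ((124 - 1*(-16186)) + 16553) + 485*(-31) = ((124 + 16186) + 16553) - 15035 = (16310 + 16553) - 15035 = 32863 - 15035 = 17828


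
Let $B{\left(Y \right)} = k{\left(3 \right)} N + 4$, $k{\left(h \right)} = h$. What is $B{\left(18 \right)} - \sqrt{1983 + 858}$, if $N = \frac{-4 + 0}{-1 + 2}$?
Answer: $-8 - \sqrt{2841} \approx -61.301$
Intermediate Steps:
$N = -4$ ($N = - \frac{4}{1} = \left(-4\right) 1 = -4$)
$B{\left(Y \right)} = -8$ ($B{\left(Y \right)} = 3 \left(-4\right) + 4 = -12 + 4 = -8$)
$B{\left(18 \right)} - \sqrt{1983 + 858} = -8 - \sqrt{1983 + 858} = -8 - \sqrt{2841}$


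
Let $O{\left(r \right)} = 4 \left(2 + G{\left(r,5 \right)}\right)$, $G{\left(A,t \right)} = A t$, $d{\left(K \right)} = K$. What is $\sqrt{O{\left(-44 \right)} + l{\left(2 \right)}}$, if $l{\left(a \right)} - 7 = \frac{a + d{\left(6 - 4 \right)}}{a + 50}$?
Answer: $\frac{2 i \sqrt{36543}}{13} \approx 29.41 i$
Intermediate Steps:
$l{\left(a \right)} = 7 + \frac{2 + a}{50 + a}$ ($l{\left(a \right)} = 7 + \frac{a + \left(6 - 4\right)}{a + 50} = 7 + \frac{a + \left(6 - 4\right)}{50 + a} = 7 + \frac{a + 2}{50 + a} = 7 + \frac{2 + a}{50 + a}$)
$O{\left(r \right)} = 8 + 20 r$ ($O{\left(r \right)} = 4 \left(2 + r 5\right) = 4 \left(2 + 5 r\right) = 8 + 20 r$)
$\sqrt{O{\left(-44 \right)} + l{\left(2 \right)}} = \sqrt{\left(8 + 20 \left(-44\right)\right) + \frac{8 \left(44 + 2\right)}{50 + 2}} = \sqrt{\left(8 - 880\right) + 8 \cdot \frac{1}{52} \cdot 46} = \sqrt{-872 + 8 \cdot \frac{1}{52} \cdot 46} = \sqrt{-872 + \frac{92}{13}} = \sqrt{- \frac{11244}{13}} = \frac{2 i \sqrt{36543}}{13}$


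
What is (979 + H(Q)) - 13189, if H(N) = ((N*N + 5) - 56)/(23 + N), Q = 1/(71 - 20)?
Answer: -365597095/29937 ≈ -12212.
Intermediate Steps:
Q = 1/51 ≈ 0.019608
H(N) = (-51 + N²)/(23 + N) (H(N) = ((N² + 5) - 56)/(23 + N) = ((5 + N²) - 56)/(23 + N) = (-51 + N²)/(23 + N))
(979 + H(Q)) - 13189 = (979 + (-51 + (1/51)²)/(23 + 1/51)) - 13189 = (979 + (-51 + 1/2601)/(1174/51)) - 13189 = (979 + (51/1174)*(-132650/2601)) - 13189 = (979 - 66325/29937) - 13189 = 29241998/29937 - 13189 = -365597095/29937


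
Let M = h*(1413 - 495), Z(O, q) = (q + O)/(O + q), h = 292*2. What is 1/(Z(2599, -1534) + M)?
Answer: 1/536113 ≈ 1.8653e-6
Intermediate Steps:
h = 584
Z(O, q) = 1 (Z(O, q) = (O + q)/(O + q) = 1)
M = 536112 (M = 584*(1413 - 495) = 584*918 = 536112)
1/(Z(2599, -1534) + M) = 1/(1 + 536112) = 1/536113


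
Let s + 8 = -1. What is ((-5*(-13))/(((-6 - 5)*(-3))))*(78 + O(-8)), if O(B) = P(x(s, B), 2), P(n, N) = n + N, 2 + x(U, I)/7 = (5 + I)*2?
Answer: 520/11 ≈ 47.273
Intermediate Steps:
s = -9 (s = -8 - 1 = -9)
x(U, I) = 56 + 14*I (x(U, I) = -14 + 7*((5 + I)*2) = -14 + 7*(10 + 2*I) = -14 + (70 + 14*I) = 56 + 14*I)
P(n, N) = N + n
O(B) = 58 + 14*B (O(B) = 2 + (56 + 14*B) = 58 + 14*B)
((-5*(-13))/(((-6 - 5)*(-3))))*(78 + O(-8)) = ((-5*(-13))/(((-6 - 5)*(-3))))*(78 + (58 + 14*(-8))) = (65/((-11*(-3))))*(78 + (58 - 112)) = (65/33)*(78 - 54) = (65*(1/33))*24 = (65/33)*24 = 520/11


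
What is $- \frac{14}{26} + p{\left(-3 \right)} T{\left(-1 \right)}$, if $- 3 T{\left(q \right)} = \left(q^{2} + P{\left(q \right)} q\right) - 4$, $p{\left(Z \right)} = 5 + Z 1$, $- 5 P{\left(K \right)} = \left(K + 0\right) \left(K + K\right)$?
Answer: $\frac{233}{195} \approx 1.1949$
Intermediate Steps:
$P{\left(K \right)} = - \frac{2 K^{2}}{5}$ ($P{\left(K \right)} = - \frac{\left(K + 0\right) \left(K + K\right)}{5} = - \frac{K 2 K}{5} = - \frac{2 K^{2}}{5}$)
$p{\left(Z \right)} = 5 + Z$
$T{\left(q \right)} = \frac{4}{3} - \frac{q^{2}}{3} + \frac{2 q^{3}}{15}$ ($T{\left(q \right)} = - \frac{\left(q^{2} + - \frac{2 q^{2}}{5} q\right) - 4}{3} = - \frac{\left(q^{2} - \frac{2 q^{3}}{5}\right) - 4}{3} = - \frac{-4 + q^{2} - \frac{2 q^{3}}{5}}{3} = \frac{4}{3} - \frac{q^{2}}{3} + \frac{2 q^{3}}{15}$)
$- \frac{14}{26} + p{\left(-3 \right)} T{\left(-1 \right)} = - \frac{14}{26} + \left(5 - 3\right) \left(\frac{4}{3} - \frac{\left(-1\right)^{2}}{3} + \frac{2 \left(-1\right)^{3}}{15}\right) = \left(-14\right) \frac{1}{26} + 2 \left(\frac{4}{3} - \frac{1}{3} + \frac{2}{15} \left(-1\right)\right) = - \frac{7}{13} + 2 \left(\frac{4}{3} - \frac{1}{3} - \frac{2}{15}\right) = - \frac{7}{13} + 2 \cdot \frac{13}{15} = - \frac{7}{13} + \frac{26}{15} = \frac{233}{195}$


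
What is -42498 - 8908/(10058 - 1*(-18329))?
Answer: -1206399634/28387 ≈ -42498.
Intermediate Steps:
-42498 - 8908/(10058 - 1*(-18329)) = -42498 - 8908/(10058 + 18329) = -42498 - 8908/28387 = -1206399634/28387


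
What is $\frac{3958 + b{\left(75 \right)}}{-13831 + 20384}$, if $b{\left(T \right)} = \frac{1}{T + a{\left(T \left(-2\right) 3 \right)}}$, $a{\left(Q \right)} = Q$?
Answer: $\frac{1484249}{2457375} \approx 0.604$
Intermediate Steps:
$b{\left(T \right)} = - \frac{1}{5 T}$ ($b{\left(T \right)} = \frac{1}{T + T \left(-2\right) 3} = \frac{1}{T + - 2 T 3} = \frac{1}{T - 6 T} = \frac{1}{\left(-5\right) T} = - \frac{1}{5 T}$)
$\frac{3958 + b{\left(75 \right)}}{-13831 + 20384} = \frac{3958 - \frac{1}{5 \cdot 75}}{-13831 + 20384} = \frac{3958 - \frac{1}{375}}{6553} = \left(3958 - \frac{1}{375}\right) \frac{1}{6553} = \frac{1484249}{375} \cdot \frac{1}{6553} = \frac{1484249}{2457375}$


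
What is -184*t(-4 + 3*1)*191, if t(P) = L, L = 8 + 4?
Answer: -421728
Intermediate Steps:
L = 12
t(P) = 12
-184*t(-4 + 3*1)*191 = -184*12*191 = -2208*191 = -421728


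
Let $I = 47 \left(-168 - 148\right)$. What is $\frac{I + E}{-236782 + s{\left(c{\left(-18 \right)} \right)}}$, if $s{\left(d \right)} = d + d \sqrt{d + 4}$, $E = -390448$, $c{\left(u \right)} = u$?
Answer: $\frac{11996880000}{7009280567} - \frac{911925 i \sqrt{14}}{7009280567} \approx 1.7116 - 0.0004868 i$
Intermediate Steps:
$s{\left(d \right)} = d + d \sqrt{4 + d}$
$I = -14852$ ($I = 47 \left(-316\right) = -14852$)
$\frac{I + E}{-236782 + s{\left(c{\left(-18 \right)} \right)}} = \frac{-14852 - 390448}{-236782 - 18 \left(1 + \sqrt{4 - 18}\right)} = - \frac{405300}{-236782 - 18 \left(1 + \sqrt{-14}\right)} = - \frac{405300}{-236782 - 18 \left(1 + i \sqrt{14}\right)} = - \frac{405300}{-236782 - \left(18 + 18 i \sqrt{14}\right)} = - \frac{405300}{-236800 - 18 i \sqrt{14}}$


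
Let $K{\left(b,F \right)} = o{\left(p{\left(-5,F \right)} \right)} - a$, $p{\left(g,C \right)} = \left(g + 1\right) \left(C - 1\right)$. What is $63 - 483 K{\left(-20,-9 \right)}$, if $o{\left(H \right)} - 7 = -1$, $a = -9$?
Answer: $-7182$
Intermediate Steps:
$p{\left(g,C \right)} = \left(1 + g\right) \left(-1 + C\right)$
$o{\left(H \right)} = 6$ ($o{\left(H \right)} = 7 - 1 = 6$)
$K{\left(b,F \right)} = 15$ ($K{\left(b,F \right)} = 6 - -9 = 6 + 9 = 15$)
$63 - 483 K{\left(-20,-9 \right)} = 63 - 7245 = -7182$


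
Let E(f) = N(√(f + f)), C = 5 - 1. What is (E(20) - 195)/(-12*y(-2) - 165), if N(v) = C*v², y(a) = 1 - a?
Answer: 35/201 ≈ 0.17413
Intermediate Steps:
C = 4
N(v) = 4*v²
E(f) = 8*f (E(f) = 4*(√(f + f))² = 4*(√(2*f))² = 4*(√2*√f)² = 4*(2*f) = 8*f)
(E(20) - 195)/(-12*y(-2) - 165) = (8*20 - 195)/(-12*(1 - 1*(-2)) - 165) = (160 - 195)/(-12*(1 + 2) - 165) = -35/(-12*3 - 165) = -35/(-36 - 165) = -35/(-201) = -35*(-1/201) = 35/201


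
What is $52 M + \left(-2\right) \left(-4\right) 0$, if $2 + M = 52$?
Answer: $2600$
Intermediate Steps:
$M = 50$ ($M = -2 + 52 = 50$)
$52 M + \left(-2\right) \left(-4\right) 0 = 52 \cdot 50 + \left(-2\right) \left(-4\right) 0 = 2600 + 8 \cdot 0 = 2600 + 0 = 2600$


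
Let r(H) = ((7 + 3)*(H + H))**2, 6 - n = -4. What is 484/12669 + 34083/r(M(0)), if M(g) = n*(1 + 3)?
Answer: 741557527/8108160000 ≈ 0.091458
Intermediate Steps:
n = 10 (n = 6 - 1*(-4) = 6 + 4 = 10)
M(g) = 40 (M(g) = 10*(1 + 3) = 10*4 = 40)
r(H) = 400*H**2 (r(H) = (10*(2*H))**2 = (20*H)**2 = 400*H**2)
484/12669 + 34083/r(M(0)) = 484/12669 + 34083/((400*40**2)) = 484*(1/12669) + 34083/((400*1600)) = 484/12669 + 34083/640000 = 741557527/8108160000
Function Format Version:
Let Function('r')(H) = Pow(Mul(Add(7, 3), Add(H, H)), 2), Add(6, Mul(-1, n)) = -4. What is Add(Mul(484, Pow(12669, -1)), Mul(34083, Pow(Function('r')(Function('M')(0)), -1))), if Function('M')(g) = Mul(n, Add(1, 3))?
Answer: Rational(741557527, 8108160000) ≈ 0.091458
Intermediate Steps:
n = 10 (n = Add(6, Mul(-1, -4)) = Add(6, 4) = 10)
Function('M')(g) = 40 (Function('M')(g) = Mul(10, Add(1, 3)) = Mul(10, 4) = 40)
Function('r')(H) = Mul(400, Pow(H, 2)) (Function('r')(H) = Pow(Mul(10, Mul(2, H)), 2) = Pow(Mul(20, H), 2) = Mul(400, Pow(H, 2)))
Add(Mul(484, Pow(12669, -1)), Mul(34083, Pow(Function('r')(Function('M')(0)), -1))) = Add(Mul(484, Pow(12669, -1)), Mul(34083, Pow(Mul(400, Pow(40, 2)), -1))) = Add(Mul(484, Rational(1, 12669)), Mul(34083, Pow(Mul(400, 1600), -1))) = Add(Rational(484, 12669), Mul(34083, Pow(640000, -1))) = Add(Rational(484, 12669), Mul(34083, Rational(1, 640000))) = Add(Rational(484, 12669), Rational(34083, 640000)) = Rational(741557527, 8108160000)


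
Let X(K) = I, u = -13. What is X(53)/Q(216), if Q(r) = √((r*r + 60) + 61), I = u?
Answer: -13*√46777/46777 ≈ -0.060107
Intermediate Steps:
I = -13
X(K) = -13
Q(r) = √(121 + r²) (Q(r) = √((r² + 60) + 61) = √((60 + r²) + 61) = √(121 + r²))
X(53)/Q(216) = -13/√(121 + 216²) = -13/√(121 + 46656) = -13*√46777/46777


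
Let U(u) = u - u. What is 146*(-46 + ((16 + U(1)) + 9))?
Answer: -3066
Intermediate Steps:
U(u) = 0
146*(-46 + ((16 + U(1)) + 9)) = 146*(-46 + ((16 + 0) + 9)) = 146*(-46 + (16 + 9)) = 146*(-46 + 25) = 146*(-21) = -3066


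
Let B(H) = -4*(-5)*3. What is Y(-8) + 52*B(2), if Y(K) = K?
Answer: 3112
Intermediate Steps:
B(H) = 60 (B(H) = 20*3 = 60)
Y(-8) + 52*B(2) = -8 + 52*60 = -8 + 3120 = 3112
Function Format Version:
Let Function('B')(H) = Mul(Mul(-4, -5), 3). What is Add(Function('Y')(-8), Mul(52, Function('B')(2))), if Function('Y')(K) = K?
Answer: 3112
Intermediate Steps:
Function('B')(H) = 60 (Function('B')(H) = Mul(20, 3) = 60)
Add(Function('Y')(-8), Mul(52, Function('B')(2))) = Add(-8, Mul(52, 60)) = Add(-8, 3120) = 3112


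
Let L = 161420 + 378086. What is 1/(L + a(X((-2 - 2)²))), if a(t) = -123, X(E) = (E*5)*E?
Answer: 1/539383 ≈ 1.8540e-6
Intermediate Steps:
X(E) = 5*E² (X(E) = (5*E)*E = 5*E²)
L = 539506
1/(L + a(X((-2 - 2)²))) = 1/(539506 - 123) = 1/539383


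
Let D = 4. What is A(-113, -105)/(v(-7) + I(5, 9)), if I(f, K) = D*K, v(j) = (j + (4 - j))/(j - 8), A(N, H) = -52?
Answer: -195/134 ≈ -1.4552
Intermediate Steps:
v(j) = 4/(-8 + j)
I(f, K) = 4*K
A(-113, -105)/(v(-7) + I(5, 9)) = -52/(4/(-8 - 7) + 4*9) = -52/(4/(-15) + 36) = -52/(4*(-1/15) + 36) = -52/(-4/15 + 36) = -52/(536/15) = (15/536)*(-52) = -195/134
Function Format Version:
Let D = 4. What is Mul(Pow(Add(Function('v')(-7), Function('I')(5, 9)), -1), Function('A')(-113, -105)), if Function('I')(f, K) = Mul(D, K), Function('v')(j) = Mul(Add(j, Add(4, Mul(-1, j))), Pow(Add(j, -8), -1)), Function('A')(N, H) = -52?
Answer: Rational(-195, 134) ≈ -1.4552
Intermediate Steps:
Function('v')(j) = Mul(4, Pow(Add(-8, j), -1))
Function('I')(f, K) = Mul(4, K)
Mul(Pow(Add(Function('v')(-7), Function('I')(5, 9)), -1), Function('A')(-113, -105)) = Mul(Pow(Add(Mul(4, Pow(Add(-8, -7), -1)), Mul(4, 9)), -1), -52) = Mul(Pow(Add(Mul(4, Pow(-15, -1)), 36), -1), -52) = Mul(Pow(Add(Mul(4, Rational(-1, 15)), 36), -1), -52) = Mul(Pow(Add(Rational(-4, 15), 36), -1), -52) = Mul(Pow(Rational(536, 15), -1), -52) = Mul(Rational(15, 536), -52) = Rational(-195, 134)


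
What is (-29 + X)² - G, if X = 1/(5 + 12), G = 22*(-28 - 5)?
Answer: 451878/289 ≈ 1563.6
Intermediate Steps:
G = -726 (G = 22*(-33) = -726)
X = 1/17 ≈ 0.058824
(-29 + X)² - G = (-29 + 1/17)² - 1*(-726) = (-492/17)² + 726 = 242064/289 + 726 = 451878/289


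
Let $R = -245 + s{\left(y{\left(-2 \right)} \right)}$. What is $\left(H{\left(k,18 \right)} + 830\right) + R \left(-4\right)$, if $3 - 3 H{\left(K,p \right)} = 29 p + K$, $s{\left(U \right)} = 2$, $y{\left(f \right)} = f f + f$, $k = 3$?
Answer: $1628$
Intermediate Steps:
$y{\left(f \right)} = f + f^{2}$ ($y{\left(f \right)} = f^{2} + f = f + f^{2}$)
$R = -243$ ($R = -245 + 2 = -243$)
$H{\left(K,p \right)} = 1 - \frac{29 p}{3} - \frac{K}{3}$ ($H{\left(K,p \right)} = 1 - \frac{29 p + K}{3} = 1 - \frac{K + 29 p}{3} = 1 - \left(\frac{K}{3} + \frac{29 p}{3}\right) = 1 - \frac{29 p}{3} - \frac{K}{3}$)
$\left(H{\left(k,18 \right)} + 830\right) + R \left(-4\right) = \left(\left(1 - 174 - 1\right) + 830\right) - -972 = \left(\left(1 - 174 - 1\right) + 830\right) + 972 = \left(-174 + 830\right) + 972 = 656 + 972 = 1628$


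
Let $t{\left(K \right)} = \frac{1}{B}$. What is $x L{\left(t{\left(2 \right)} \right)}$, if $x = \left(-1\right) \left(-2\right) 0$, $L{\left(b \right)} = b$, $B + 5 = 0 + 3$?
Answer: $0$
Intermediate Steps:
$B = -2$ ($B = -5 + \left(0 + 3\right) = -5 + 3 = -2$)
$t{\left(K \right)} = - \frac{1}{2}$ ($t{\left(K \right)} = \frac{1}{-2} = - \frac{1}{2}$)
$x = 0$ ($x = 2 \cdot 0 = 0$)
$x L{\left(t{\left(2 \right)} \right)} = 0 \left(- \frac{1}{2}\right) = 0$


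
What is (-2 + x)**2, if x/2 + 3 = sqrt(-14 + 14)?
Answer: 64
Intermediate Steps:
x = -6 (x = -6 + 2*sqrt(-14 + 14) = -6 + 2*sqrt(0) = -6 + 2*0 = -6 + 0 = -6)
(-2 + x)**2 = (-2 - 6)**2 = (-8)**2 = 64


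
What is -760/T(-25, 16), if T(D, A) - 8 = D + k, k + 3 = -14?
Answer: 380/17 ≈ 22.353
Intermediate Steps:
k = -17 (k = -3 - 14 = -17)
T(D, A) = -9 + D (T(D, A) = 8 + (D - 17) = 8 + (-17 + D) = -9 + D)
-760/T(-25, 16) = -760/(-9 - 25) = -760/(-34) = -760*(-1/34) = 380/17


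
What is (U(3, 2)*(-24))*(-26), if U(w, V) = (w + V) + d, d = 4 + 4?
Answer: 8112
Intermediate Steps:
d = 8
U(w, V) = 8 + V + w (U(w, V) = (w + V) + 8 = (V + w) + 8 = 8 + V + w)
(U(3, 2)*(-24))*(-26) = ((8 + 2 + 3)*(-24))*(-26) = (13*(-24))*(-26) = -312*(-26) = 8112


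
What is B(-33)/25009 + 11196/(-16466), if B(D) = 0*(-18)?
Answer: -5598/8233 ≈ -0.67995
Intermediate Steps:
B(D) = 0
B(-33)/25009 + 11196/(-16466) = 0/25009 + 11196/(-16466) = 0*(1/25009) + 11196*(-1/16466) = 0 - 5598/8233 = -5598/8233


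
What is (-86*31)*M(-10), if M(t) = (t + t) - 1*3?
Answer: 61318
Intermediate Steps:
M(t) = -3 + 2*t (M(t) = 2*t - 3 = -3 + 2*t)
(-86*31)*M(-10) = (-86*31)*(-3 + 2*(-10)) = -2666*(-3 - 20) = -2666*(-23) = 61318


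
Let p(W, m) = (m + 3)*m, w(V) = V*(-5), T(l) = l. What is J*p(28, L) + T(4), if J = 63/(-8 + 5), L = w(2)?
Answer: -1466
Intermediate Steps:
w(V) = -5*V
L = -10 (L = -5*2 = -10)
J = -21 (J = 63/(-3) = 63*(-1/3) = -21)
p(W, m) = m*(3 + m) (p(W, m) = (3 + m)*m = m*(3 + m))
J*p(28, L) + T(4) = -(-210)*(3 - 10) + 4 = -(-210)*(-7) + 4 = -21*70 + 4 = -1470 + 4 = -1466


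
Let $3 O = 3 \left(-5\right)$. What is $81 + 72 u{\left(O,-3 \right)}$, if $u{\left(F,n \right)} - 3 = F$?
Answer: $-63$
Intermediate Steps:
$O = -5$ ($O = \frac{3 \left(-5\right)}{3} = \frac{1}{3} \left(-15\right) = -5$)
$u{\left(F,n \right)} = 3 + F$
$81 + 72 u{\left(O,-3 \right)} = 81 + 72 \left(3 - 5\right) = 81 + 72 \left(-2\right) = 81 - 144 = -63$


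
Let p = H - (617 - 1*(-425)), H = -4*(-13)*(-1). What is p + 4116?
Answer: 3022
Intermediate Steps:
H = -52 (H = 52*(-1) = -52)
p = -1094 (p = -52 - (617 - 1*(-425)) = -52 - (617 + 425) = -52 - 1*1042 = -52 - 1042 = -1094)
p + 4116 = -1094 + 4116 = 3022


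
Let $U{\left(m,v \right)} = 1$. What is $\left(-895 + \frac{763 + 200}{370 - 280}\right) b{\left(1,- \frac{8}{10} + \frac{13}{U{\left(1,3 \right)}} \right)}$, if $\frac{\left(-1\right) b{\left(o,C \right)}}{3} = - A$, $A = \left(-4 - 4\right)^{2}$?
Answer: $- \frac{848928}{5} \approx -1.6979 \cdot 10^{5}$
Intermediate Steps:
$A = 64$ ($A = \left(-8\right)^{2} = 64$)
$b{\left(o,C \right)} = 192$ ($b{\left(o,C \right)} = - 3 \left(\left(-1\right) 64\right) = \left(-3\right) \left(-64\right) = 192$)
$\left(-895 + \frac{763 + 200}{370 - 280}\right) b{\left(1,- \frac{8}{10} + \frac{13}{U{\left(1,3 \right)}} \right)} = \left(-895 + \frac{763 + 200}{370 - 280}\right) 192 = \left(-895 + \frac{963}{90}\right) 192 = \left(-895 + 963 \cdot \frac{1}{90}\right) 192 = \left(-895 + \frac{107}{10}\right) 192 = \left(- \frac{8843}{10}\right) 192 = - \frac{848928}{5}$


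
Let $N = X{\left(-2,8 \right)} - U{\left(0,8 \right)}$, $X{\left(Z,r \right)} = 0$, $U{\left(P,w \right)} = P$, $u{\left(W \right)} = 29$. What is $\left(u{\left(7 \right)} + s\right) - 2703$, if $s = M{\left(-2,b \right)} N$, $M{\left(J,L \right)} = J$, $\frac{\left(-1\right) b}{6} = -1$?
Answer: $-2674$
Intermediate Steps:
$b = 6$ ($b = \left(-6\right) \left(-1\right) = 6$)
$N = 0$ ($N = 0 - 0 = 0 + 0 = 0$)
$s = 0$ ($s = \left(-2\right) 0 = 0$)
$\left(u{\left(7 \right)} + s\right) - 2703 = \left(29 + 0\right) - 2703 = 29 - 2703 = -2674$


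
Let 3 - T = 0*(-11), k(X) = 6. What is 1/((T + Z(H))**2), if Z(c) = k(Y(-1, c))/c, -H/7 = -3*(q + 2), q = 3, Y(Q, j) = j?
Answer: 1225/11449 ≈ 0.10700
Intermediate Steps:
H = 105 (H = -(-21)*(3 + 2) = -(-21)*5 = -7*(-15) = 105)
Z(c) = 6/c
T = 3 (T = 3 - 0*(-11) = 3 - 1*0 = 3 + 0 = 3)
1/((T + Z(H))**2) = 1/((3 + 6/105)**2) = 1/((3 + 6*(1/105))**2) = 1/((3 + 2/35)**2) = 1/((107/35)**2) = 1/(11449/1225) = 1225/11449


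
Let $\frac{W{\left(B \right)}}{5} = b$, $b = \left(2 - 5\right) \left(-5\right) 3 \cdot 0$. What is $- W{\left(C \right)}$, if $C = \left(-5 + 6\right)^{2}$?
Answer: $0$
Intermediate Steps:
$b = 0$ ($b = \left(-3\right) \left(-5\right) 0 = 15 \cdot 0 = 0$)
$C = 1$ ($C = 1^{2} = 1$)
$W{\left(B \right)} = 0$ ($W{\left(B \right)} = 5 \cdot 0 = 0$)
$- W{\left(C \right)} = \left(-1\right) 0 = 0$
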